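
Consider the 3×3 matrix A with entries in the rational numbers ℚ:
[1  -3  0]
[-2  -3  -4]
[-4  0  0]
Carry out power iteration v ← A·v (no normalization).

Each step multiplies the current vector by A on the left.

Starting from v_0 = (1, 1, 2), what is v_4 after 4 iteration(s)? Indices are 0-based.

v_4 = (709, 1721, 560)

v_0 = (1, 1, 2).
v_1 = A·v_0 = (-2, -13, -4).
v_2 = A·v_1 = (37, 59, 8).
v_3 = A·v_2 = (-140, -283, -148).
v_4 = A·v_3 = (709, 1721, 560).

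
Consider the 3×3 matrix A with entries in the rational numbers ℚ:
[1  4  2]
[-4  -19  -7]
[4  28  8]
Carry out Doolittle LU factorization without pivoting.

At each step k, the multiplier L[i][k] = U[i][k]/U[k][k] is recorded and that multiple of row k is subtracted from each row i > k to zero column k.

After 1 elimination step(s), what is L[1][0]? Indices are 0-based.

k=0: U[0][0]=1
  eliminate (1,0): mult=-4, new row 1: (0, -3, 1); set L[1][0]=-4
  eliminate (2,0): mult=4, new row 2: (0, 12, 0); set L[2][0]=4

L[1][0] = -4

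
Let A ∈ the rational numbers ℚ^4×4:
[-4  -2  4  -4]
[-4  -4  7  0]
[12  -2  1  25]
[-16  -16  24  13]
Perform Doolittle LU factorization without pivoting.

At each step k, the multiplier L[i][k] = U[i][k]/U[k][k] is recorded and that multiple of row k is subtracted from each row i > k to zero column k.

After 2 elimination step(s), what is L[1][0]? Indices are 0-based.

L[1][0] = 1

Step 1: pivot at (0,0) is -4.
  row1 ← row1 − (1)·row0  ⇒  L[1][0]=1, U row1=(0, -2, 3, 4)
  row2 ← row2 − (-3)·row0  ⇒  L[2][0]=-3, U row2=(0, -8, 13, 13)
  row3 ← row3 − (4)·row0  ⇒  L[3][0]=4, U row3=(0, -8, 8, 29)
Step 2: pivot at (1,1) is -2.
  row2 ← row2 − (4)·row1  ⇒  L[2][1]=4, U row2=(0, 0, 1, -3)
  row3 ← row3 − (4)·row1  ⇒  L[3][1]=4, U row3=(0, 0, -4, 13)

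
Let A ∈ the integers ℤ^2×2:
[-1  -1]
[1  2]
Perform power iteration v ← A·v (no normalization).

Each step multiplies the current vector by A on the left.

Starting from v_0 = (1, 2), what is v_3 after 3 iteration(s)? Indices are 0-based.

v_0 = (1, 2).
v_1 = A·v_0 = (-3, 5).
v_2 = A·v_1 = (-2, 7).
v_3 = A·v_2 = (-5, 12).

v_3 = (-5, 12)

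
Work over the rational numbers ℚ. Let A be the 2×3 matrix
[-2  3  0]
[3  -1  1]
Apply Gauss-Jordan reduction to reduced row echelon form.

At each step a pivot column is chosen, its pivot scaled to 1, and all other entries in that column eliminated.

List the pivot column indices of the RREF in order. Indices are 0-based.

pivot(0,0)=-2: scale R0 → (1, -3/2, 0)
  clear (1,0): R1 −= (3)R0 → (0, 7/2, 1)
pivot(1,1)=7/2: scale R1 → (0, 1, 2/7)
  clear (0,1): R0 −= (-3/2)R1 → (1, 0, 3/7)

pivot columns: 0, 1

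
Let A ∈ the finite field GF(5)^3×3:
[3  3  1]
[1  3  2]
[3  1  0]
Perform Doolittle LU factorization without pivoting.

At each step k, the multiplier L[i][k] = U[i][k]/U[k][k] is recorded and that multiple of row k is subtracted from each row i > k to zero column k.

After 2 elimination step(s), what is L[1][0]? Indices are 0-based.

k=0: U[0][0]=3
  eliminate (1,0): mult=2, new row 1: (0, 2, 0); set L[1][0]=2
  eliminate (2,0): mult=1, new row 2: (0, 3, 4); set L[2][0]=1
k=1: U[1][1]=2
  eliminate (2,1): mult=4, new row 2: (0, 0, 4); set L[2][1]=4

L[1][0] = 2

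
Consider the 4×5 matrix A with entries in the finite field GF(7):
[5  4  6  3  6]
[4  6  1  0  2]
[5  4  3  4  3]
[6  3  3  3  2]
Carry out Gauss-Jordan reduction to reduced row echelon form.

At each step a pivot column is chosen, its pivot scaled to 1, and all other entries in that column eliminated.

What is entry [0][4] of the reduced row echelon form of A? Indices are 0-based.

M[0][4] = 1

step 1: normalize row 0 (÷5) = (1, 5, 4, 2, 4)
  row 1: subtract 4×row0 = (0, 0, 6, 6, 0)
  row 2: subtract 5×row0 = (0, 0, 4, 1, 4)
  row 3: subtract 6×row0 = (0, 1, 0, 5, 6)
step 2: exchange rows 1,3
step 2: normalize row 1 (÷1) = (0, 1, 0, 5, 6)
  row 0: subtract 5×row1 = (1, 0, 4, 5, 2)
step 3: normalize row 2 (÷4) = (0, 0, 1, 2, 1)
  row 0: subtract 4×row2 = (1, 0, 0, 4, 5)
  row 3: subtract 6×row2 = (0, 0, 0, 1, 1)
step 4: normalize row 3 (÷1) = (0, 0, 0, 1, 1)
  row 0: subtract 4×row3 = (1, 0, 0, 0, 1)
  row 1: subtract 5×row3 = (0, 1, 0, 0, 1)
  row 2: subtract 2×row3 = (0, 0, 1, 0, 6)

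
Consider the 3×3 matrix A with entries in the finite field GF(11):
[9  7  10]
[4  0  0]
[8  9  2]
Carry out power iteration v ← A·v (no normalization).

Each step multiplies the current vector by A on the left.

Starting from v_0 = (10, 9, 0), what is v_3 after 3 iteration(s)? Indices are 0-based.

v_0 = (10, 9, 0).
v_1 = A·v_0 = (10, 7, 7).
v_2 = A·v_1 = (0, 7, 3).
v_3 = A·v_2 = (2, 0, 3).

v_3 = (2, 0, 3)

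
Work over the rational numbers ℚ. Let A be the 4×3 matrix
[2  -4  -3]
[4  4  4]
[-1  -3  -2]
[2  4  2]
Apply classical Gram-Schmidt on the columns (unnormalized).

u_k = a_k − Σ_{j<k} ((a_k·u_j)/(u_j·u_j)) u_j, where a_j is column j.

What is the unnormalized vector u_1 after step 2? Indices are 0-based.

Step 1: u_0 = a_0 = (2, 4, -1, 2).
Step 2: u_1 = a_1 − (19/25)·u_0 = (-138/25, 24/25, -56/25, 62/25).

u_1 = (-138/25, 24/25, -56/25, 62/25)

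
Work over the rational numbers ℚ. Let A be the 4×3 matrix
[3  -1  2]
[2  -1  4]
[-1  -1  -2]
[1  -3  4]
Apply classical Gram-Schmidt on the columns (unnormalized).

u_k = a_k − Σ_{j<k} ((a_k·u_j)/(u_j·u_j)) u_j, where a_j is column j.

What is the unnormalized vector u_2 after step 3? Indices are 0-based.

u_2 = (-222/131, 168/131, -234/131, 96/131)

Step 1: u_0 = a_0 = (3, 2, -1, 1).
Step 2: u_1 = a_1 − (-7/15)·u_0 = (2/5, -1/15, -22/15, -38/15).
Step 3: u_2 = a_2 − (4/3)·u_0 − (-100/131)·u_1 = (-222/131, 168/131, -234/131, 96/131).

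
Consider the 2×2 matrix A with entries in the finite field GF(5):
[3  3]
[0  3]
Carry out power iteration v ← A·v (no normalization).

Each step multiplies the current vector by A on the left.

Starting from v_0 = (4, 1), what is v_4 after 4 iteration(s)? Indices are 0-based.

v_0 = (4, 1).
v_1 = A·v_0 = (0, 3).
v_2 = A·v_1 = (4, 4).
v_3 = A·v_2 = (4, 2).
v_4 = A·v_3 = (3, 1).

v_4 = (3, 1)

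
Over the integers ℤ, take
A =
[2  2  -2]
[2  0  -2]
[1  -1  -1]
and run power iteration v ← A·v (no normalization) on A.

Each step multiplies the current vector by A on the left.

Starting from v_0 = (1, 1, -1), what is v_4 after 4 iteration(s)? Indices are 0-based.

v_4 = (162, 94, 13)

v_0 = (1, 1, -1).
v_1 = A·v_0 = (6, 4, 1).
v_2 = A·v_1 = (18, 10, 1).
v_3 = A·v_2 = (54, 34, 7).
v_4 = A·v_3 = (162, 94, 13).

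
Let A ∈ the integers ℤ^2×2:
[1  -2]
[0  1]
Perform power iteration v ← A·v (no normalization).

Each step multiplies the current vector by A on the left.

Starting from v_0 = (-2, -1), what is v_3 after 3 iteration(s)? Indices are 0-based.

v_3 = (4, -1)

v_0 = (-2, -1).
v_1 = A·v_0 = (0, -1).
v_2 = A·v_1 = (2, -1).
v_3 = A·v_2 = (4, -1).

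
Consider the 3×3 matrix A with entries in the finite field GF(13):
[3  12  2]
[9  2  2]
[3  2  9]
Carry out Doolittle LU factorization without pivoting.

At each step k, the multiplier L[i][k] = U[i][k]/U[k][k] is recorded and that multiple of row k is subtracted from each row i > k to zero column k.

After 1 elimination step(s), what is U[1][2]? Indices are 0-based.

U[1][2] = 9

k=0: U[0][0]=3
  eliminate (1,0): mult=3, new row 1: (0, 5, 9); set L[1][0]=3
  eliminate (2,0): mult=1, new row 2: (0, 3, 7); set L[2][0]=1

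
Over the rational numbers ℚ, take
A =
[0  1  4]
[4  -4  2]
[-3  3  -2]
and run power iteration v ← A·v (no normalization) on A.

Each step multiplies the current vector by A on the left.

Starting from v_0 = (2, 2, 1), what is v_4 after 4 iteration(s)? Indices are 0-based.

v_4 = (192, 412, -344)

v_0 = (2, 2, 1).
v_1 = A·v_0 = (6, 2, -2).
v_2 = A·v_1 = (-6, 12, -8).
v_3 = A·v_2 = (-20, -88, 70).
v_4 = A·v_3 = (192, 412, -344).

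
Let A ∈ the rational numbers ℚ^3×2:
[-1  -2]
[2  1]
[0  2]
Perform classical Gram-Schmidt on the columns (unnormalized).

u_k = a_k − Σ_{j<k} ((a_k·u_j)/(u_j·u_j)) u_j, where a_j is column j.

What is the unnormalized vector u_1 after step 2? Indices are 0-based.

u_1 = (-6/5, -3/5, 2)

Step 1: u_0 = a_0 = (-1, 2, 0).
Step 2: u_1 = a_1 − (4/5)·u_0 = (-6/5, -3/5, 2).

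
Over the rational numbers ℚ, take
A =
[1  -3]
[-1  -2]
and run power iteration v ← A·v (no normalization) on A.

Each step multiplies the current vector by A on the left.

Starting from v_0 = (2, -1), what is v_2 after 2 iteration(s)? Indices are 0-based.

v_2 = (5, -5)

v_0 = (2, -1).
v_1 = A·v_0 = (5, 0).
v_2 = A·v_1 = (5, -5).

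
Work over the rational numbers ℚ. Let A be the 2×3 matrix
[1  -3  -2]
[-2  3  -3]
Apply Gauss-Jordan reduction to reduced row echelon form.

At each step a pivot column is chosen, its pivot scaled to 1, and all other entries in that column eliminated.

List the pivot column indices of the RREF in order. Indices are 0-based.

pivot columns: 0, 1

step 1: normalize row 0 (÷1) = (1, -3, -2)
  row 1: subtract -2×row0 = (0, -3, -7)
step 2: normalize row 1 (÷-3) = (0, 1, 7/3)
  row 0: subtract -3×row1 = (1, 0, 5)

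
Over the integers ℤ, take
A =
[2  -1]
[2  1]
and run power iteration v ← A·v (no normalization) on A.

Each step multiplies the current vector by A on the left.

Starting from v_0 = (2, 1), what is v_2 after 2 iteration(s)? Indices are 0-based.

v_0 = (2, 1).
v_1 = A·v_0 = (3, 5).
v_2 = A·v_1 = (1, 11).

v_2 = (1, 11)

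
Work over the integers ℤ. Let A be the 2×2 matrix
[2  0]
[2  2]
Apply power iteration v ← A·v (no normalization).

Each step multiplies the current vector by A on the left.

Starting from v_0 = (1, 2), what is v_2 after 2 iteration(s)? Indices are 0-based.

v_0 = (1, 2).
v_1 = A·v_0 = (2, 6).
v_2 = A·v_1 = (4, 16).

v_2 = (4, 16)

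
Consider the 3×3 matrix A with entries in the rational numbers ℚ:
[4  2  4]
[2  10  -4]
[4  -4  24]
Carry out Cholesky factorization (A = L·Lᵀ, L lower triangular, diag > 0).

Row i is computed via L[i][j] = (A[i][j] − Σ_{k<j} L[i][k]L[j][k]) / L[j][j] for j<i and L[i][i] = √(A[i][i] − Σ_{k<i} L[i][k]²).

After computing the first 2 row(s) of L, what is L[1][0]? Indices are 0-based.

Step 1: L[0][0] = √(4) = 2.
  L[1][0] = (2) / L[0][0] = 1.
Step 2: L[1][1] = √(9) = 3.

L[1][0] = 1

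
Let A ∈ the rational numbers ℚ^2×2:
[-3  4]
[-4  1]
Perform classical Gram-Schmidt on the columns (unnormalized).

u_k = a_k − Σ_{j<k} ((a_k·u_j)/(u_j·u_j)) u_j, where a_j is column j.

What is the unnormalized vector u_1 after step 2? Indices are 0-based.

Step 1: u_0 = a_0 = (-3, -4).
Step 2: u_1 = a_1 − (-16/25)·u_0 = (52/25, -39/25).

u_1 = (52/25, -39/25)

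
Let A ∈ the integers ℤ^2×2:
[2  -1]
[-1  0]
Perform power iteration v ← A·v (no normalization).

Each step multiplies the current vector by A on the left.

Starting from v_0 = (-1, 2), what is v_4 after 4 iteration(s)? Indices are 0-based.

v_4 = (-53, 22)

v_0 = (-1, 2).
v_1 = A·v_0 = (-4, 1).
v_2 = A·v_1 = (-9, 4).
v_3 = A·v_2 = (-22, 9).
v_4 = A·v_3 = (-53, 22).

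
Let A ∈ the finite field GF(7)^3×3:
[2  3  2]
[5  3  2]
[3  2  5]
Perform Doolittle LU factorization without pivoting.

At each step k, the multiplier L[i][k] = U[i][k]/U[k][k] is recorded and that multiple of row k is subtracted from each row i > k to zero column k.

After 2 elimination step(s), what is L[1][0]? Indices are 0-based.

L[1][0] = 6

Step 1: pivot at (0,0) is 2.
  row1 ← row1 − (6)·row0  ⇒  L[1][0]=6, U row1=(0, 6, 4)
  row2 ← row2 − (5)·row0  ⇒  L[2][0]=5, U row2=(0, 1, 2)
Step 2: pivot at (1,1) is 6.
  row2 ← row2 − (6)·row1  ⇒  L[2][1]=6, U row2=(0, 0, 6)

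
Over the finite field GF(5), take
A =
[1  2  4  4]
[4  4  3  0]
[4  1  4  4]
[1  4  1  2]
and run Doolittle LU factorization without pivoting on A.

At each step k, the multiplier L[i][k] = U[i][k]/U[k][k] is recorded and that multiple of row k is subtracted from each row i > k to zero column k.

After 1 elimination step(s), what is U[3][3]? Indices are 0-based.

U[3][3] = 3

Step 1: pivot at (0,0) is 1.
  row1 ← row1 − (4)·row0  ⇒  L[1][0]=4, U row1=(0, 1, 2, 4)
  row2 ← row2 − (4)·row0  ⇒  L[2][0]=4, U row2=(0, 3, 3, 3)
  row3 ← row3 − (1)·row0  ⇒  L[3][0]=1, U row3=(0, 2, 2, 3)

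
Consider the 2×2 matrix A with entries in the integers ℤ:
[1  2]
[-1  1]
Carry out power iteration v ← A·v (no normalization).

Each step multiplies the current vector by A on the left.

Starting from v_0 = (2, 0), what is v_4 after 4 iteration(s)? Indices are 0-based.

v_4 = (-14, 8)

v_0 = (2, 0).
v_1 = A·v_0 = (2, -2).
v_2 = A·v_1 = (-2, -4).
v_3 = A·v_2 = (-10, -2).
v_4 = A·v_3 = (-14, 8).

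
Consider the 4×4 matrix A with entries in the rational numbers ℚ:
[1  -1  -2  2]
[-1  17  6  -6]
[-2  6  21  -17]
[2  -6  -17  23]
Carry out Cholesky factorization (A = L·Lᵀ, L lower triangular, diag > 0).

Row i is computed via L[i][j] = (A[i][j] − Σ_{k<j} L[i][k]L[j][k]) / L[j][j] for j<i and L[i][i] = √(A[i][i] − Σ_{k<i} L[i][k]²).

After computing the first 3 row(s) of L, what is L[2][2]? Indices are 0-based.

L[2][2] = 4

Step 1: L[0][0] = √(1) = 1.
  L[1][0] = (-1) / L[0][0] = -1.
Step 2: L[1][1] = √(16) = 4.
  L[2][0] = (-2) / L[0][0] = -2.
  L[2][1] = (4) / L[1][1] = 1.
Step 3: L[2][2] = √(16) = 4.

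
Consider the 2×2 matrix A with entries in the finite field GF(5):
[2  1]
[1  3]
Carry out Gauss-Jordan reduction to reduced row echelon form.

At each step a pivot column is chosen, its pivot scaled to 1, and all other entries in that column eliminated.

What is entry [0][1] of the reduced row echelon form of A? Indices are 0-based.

M[0][1] = 3

[1] R0 /= 2  ⇒  (1, 3)
     R1 -= 1·R0  ⇒  (0, 0)
column 1 empty below row 1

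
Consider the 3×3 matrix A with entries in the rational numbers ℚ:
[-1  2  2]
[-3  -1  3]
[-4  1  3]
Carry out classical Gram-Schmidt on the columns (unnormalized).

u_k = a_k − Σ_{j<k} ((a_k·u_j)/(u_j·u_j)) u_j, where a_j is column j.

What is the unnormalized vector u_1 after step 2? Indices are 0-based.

u_1 = (49/26, -35/26, 7/13)

Step 1: u_0 = a_0 = (-1, -3, -4).
Step 2: u_1 = a_1 − (-3/26)·u_0 = (49/26, -35/26, 7/13).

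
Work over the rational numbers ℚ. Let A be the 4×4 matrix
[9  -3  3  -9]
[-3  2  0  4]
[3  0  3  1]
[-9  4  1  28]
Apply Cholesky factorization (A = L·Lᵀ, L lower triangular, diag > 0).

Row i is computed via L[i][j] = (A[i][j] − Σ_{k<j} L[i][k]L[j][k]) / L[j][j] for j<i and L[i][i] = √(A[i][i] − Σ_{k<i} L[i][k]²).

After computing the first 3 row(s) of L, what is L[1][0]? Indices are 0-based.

L[1][0] = -1

Step 1: L[0][0] = √(9) = 3.
  L[1][0] = (-3) / L[0][0] = -1.
Step 2: L[1][1] = √(1) = 1.
  L[2][0] = (3) / L[0][0] = 1.
  L[2][1] = (1) / L[1][1] = 1.
Step 3: L[2][2] = √(1) = 1.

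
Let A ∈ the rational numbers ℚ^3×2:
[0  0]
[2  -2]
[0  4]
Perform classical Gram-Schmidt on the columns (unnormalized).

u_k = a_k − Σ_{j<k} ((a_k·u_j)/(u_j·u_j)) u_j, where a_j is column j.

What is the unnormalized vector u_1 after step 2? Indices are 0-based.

Step 1: u_0 = a_0 = (0, 2, 0).
Step 2: u_1 = a_1 − (-1)·u_0 = (0, 0, 4).

u_1 = (0, 0, 4)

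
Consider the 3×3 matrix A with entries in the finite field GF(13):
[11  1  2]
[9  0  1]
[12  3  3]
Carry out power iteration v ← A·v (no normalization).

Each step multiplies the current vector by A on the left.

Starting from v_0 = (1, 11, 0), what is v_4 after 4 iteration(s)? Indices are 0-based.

v_4 = (8, 1, 3)

v_0 = (1, 11, 0).
v_1 = A·v_0 = (9, 9, 6).
v_2 = A·v_1 = (3, 9, 10).
v_3 = A·v_2 = (10, 11, 2).
v_4 = A·v_3 = (8, 1, 3).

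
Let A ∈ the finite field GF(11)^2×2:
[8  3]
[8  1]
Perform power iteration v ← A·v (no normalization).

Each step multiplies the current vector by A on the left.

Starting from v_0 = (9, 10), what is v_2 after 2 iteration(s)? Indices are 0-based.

v_2 = (6, 7)

v_0 = (9, 10).
v_1 = A·v_0 = (3, 5).
v_2 = A·v_1 = (6, 7).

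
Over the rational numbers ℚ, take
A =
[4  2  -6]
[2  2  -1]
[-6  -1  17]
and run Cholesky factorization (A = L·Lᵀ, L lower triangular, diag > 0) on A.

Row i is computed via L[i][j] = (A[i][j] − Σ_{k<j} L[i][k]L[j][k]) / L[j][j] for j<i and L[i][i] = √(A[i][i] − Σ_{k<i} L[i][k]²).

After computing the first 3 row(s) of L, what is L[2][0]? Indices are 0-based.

L[2][0] = -3

Step 1: L[0][0] = √(4) = 2.
  L[1][0] = (2) / L[0][0] = 1.
Step 2: L[1][1] = √(1) = 1.
  L[2][0] = (-6) / L[0][0] = -3.
  L[2][1] = (2) / L[1][1] = 2.
Step 3: L[2][2] = √(4) = 2.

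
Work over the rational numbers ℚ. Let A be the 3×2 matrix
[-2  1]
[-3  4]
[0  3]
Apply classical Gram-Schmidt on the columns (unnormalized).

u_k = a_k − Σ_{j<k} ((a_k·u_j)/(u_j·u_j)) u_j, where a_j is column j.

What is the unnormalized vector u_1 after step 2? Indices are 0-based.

Step 1: u_0 = a_0 = (-2, -3, 0).
Step 2: u_1 = a_1 − (-14/13)·u_0 = (-15/13, 10/13, 3).

u_1 = (-15/13, 10/13, 3)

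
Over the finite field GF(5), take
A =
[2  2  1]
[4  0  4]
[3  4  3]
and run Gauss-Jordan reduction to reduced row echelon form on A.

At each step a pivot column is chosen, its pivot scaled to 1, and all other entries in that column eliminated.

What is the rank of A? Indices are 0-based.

step 1: normalize row 0 (÷2) = (1, 1, 3)
  row 1: subtract 4×row0 = (0, 1, 2)
  row 2: subtract 3×row0 = (0, 1, 4)
step 2: normalize row 1 (÷1) = (0, 1, 2)
  row 0: subtract 1×row1 = (1, 0, 1)
  row 2: subtract 1×row1 = (0, 0, 2)
step 3: normalize row 2 (÷2) = (0, 0, 1)
  row 0: subtract 1×row2 = (1, 0, 0)
  row 1: subtract 2×row2 = (0, 1, 0)

rank = 3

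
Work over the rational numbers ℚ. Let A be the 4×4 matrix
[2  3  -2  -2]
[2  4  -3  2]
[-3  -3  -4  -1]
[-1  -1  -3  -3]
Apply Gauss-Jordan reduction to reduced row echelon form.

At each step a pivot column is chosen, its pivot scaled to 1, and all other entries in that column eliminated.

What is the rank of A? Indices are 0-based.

rank = 4

step 1: normalize row 0 (÷2) = (1, 3/2, -1, -1)
  row 1: subtract 2×row0 = (0, 1, -1, 4)
  row 2: subtract -3×row0 = (0, 3/2, -7, -4)
  row 3: subtract -1×row0 = (0, 1/2, -4, -4)
step 2: normalize row 1 (÷1) = (0, 1, -1, 4)
  row 0: subtract 3/2×row1 = (1, 0, 1/2, -7)
  row 2: subtract 3/2×row1 = (0, 0, -11/2, -10)
  row 3: subtract 1/2×row1 = (0, 0, -7/2, -6)
step 3: normalize row 2 (÷-11/2) = (0, 0, 1, 20/11)
  row 0: subtract 1/2×row2 = (1, 0, 0, -87/11)
  row 1: subtract -1×row2 = (0, 1, 0, 64/11)
  row 3: subtract -7/2×row2 = (0, 0, 0, 4/11)
step 4: normalize row 3 (÷4/11) = (0, 0, 0, 1)
  row 0: subtract -87/11×row3 = (1, 0, 0, 0)
  row 1: subtract 64/11×row3 = (0, 1, 0, 0)
  row 2: subtract 20/11×row3 = (0, 0, 1, 0)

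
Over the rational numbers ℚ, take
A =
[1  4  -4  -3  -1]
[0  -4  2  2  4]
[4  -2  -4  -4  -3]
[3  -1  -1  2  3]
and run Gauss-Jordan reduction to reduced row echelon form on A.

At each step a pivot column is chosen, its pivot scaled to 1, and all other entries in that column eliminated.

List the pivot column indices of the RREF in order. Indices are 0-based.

pivot columns: 0, 1, 2, 3

pivot(0,0)=1: scale R0 → (1, 4, -4, -3, -1)
  clear (2,0): R2 −= (4)R0 → (0, -18, 12, 8, 1)
  clear (3,0): R3 −= (3)R0 → (0, -13, 11, 11, 6)
pivot(1,1)=-4: scale R1 → (0, 1, -1/2, -1/2, -1)
  clear (0,1): R0 −= (4)R1 → (1, 0, -2, -1, 3)
  clear (2,1): R2 −= (-18)R1 → (0, 0, 3, -1, -17)
  clear (3,1): R3 −= (-13)R1 → (0, 0, 9/2, 9/2, -7)
pivot(2,2)=3: scale R2 → (0, 0, 1, -1/3, -17/3)
  clear (0,2): R0 −= (-2)R2 → (1, 0, 0, -5/3, -25/3)
  clear (1,2): R1 −= (-1/2)R2 → (0, 1, 0, -2/3, -23/6)
  clear (3,2): R3 −= (9/2)R2 → (0, 0, 0, 6, 37/2)
pivot(3,3)=6: scale R3 → (0, 0, 0, 1, 37/12)
  clear (0,3): R0 −= (-5/3)R3 → (1, 0, 0, 0, -115/36)
  clear (1,3): R1 −= (-2/3)R3 → (0, 1, 0, 0, -16/9)
  clear (2,3): R2 −= (-1/3)R3 → (0, 0, 1, 0, -167/36)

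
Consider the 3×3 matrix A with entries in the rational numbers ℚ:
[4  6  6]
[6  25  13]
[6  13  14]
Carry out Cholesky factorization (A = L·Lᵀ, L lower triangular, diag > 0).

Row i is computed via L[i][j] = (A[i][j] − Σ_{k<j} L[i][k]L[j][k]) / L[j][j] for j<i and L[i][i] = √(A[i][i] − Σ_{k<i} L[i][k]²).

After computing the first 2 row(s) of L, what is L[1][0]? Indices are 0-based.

Step 1: L[0][0] = √(4) = 2.
  L[1][0] = (6) / L[0][0] = 3.
Step 2: L[1][1] = √(16) = 4.

L[1][0] = 3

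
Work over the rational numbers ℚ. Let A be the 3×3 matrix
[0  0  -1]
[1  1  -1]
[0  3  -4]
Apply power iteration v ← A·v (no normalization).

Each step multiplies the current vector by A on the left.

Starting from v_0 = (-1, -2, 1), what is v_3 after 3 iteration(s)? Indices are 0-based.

v_0 = (-1, -2, 1).
v_1 = A·v_0 = (-1, -4, -10).
v_2 = A·v_1 = (10, 5, 28).
v_3 = A·v_2 = (-28, -13, -97).

v_3 = (-28, -13, -97)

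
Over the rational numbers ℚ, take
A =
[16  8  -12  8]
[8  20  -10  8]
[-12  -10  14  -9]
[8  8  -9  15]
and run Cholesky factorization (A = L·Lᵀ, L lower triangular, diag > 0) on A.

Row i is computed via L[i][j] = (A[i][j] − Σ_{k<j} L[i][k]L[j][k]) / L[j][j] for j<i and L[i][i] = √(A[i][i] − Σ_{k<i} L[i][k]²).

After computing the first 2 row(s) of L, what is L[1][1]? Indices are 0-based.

L[1][1] = 4

Step 1: L[0][0] = √(16) = 4.
  L[1][0] = (8) / L[0][0] = 2.
Step 2: L[1][1] = √(16) = 4.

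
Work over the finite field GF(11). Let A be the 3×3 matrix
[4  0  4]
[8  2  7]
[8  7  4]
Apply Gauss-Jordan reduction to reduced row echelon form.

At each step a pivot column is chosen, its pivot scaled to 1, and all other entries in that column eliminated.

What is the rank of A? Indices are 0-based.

[1] R0 /= 4  ⇒  (1, 0, 1)
     R1 -= 8·R0  ⇒  (0, 2, 10)
     R2 -= 8·R0  ⇒  (0, 7, 7)
[2] R1 /= 2  ⇒  (0, 1, 5)
     R2 -= 7·R1  ⇒  (0, 0, 5)
[3] R2 /= 5  ⇒  (0, 0, 1)
     R0 -= 1·R2  ⇒  (1, 0, 0)
     R1 -= 5·R2  ⇒  (0, 1, 0)

rank = 3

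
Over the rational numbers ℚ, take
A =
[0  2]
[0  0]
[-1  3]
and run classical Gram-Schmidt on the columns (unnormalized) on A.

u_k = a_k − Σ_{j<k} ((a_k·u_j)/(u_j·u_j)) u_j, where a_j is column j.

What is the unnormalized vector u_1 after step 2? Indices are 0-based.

u_1 = (2, 0, 0)

Step 1: u_0 = a_0 = (0, 0, -1).
Step 2: u_1 = a_1 − (-3)·u_0 = (2, 0, 0).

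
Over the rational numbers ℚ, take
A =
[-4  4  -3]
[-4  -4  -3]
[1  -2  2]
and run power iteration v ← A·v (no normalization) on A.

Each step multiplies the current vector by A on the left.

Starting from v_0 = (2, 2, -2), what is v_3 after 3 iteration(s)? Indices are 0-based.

v_0 = (2, 2, -2).
v_1 = A·v_0 = (6, -10, -6).
v_2 = A·v_1 = (-46, 34, 14).
v_3 = A·v_2 = (278, 6, -86).

v_3 = (278, 6, -86)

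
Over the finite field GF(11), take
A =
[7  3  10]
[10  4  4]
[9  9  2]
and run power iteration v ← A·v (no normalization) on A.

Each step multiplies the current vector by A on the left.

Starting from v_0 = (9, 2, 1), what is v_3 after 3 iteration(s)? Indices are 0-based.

v_3 = (9, 5, 9)

v_0 = (9, 2, 1).
v_1 = A·v_0 = (2, 3, 2).
v_2 = A·v_1 = (10, 7, 5).
v_3 = A·v_2 = (9, 5, 9).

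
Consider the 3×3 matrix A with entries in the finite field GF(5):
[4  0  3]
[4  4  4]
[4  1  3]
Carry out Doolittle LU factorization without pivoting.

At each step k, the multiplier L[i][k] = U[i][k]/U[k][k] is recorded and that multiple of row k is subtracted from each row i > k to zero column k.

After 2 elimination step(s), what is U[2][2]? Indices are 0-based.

[col 0] pivot 4
  R1 -= 1*R0 → (0, 4, 1)  (L[1][0] := 1)
  R2 -= 1*R0 → (0, 1, 0)  (L[2][0] := 1)
[col 1] pivot 4
  R2 -= 4*R1 → (0, 0, 1)  (L[2][1] := 4)

U[2][2] = 1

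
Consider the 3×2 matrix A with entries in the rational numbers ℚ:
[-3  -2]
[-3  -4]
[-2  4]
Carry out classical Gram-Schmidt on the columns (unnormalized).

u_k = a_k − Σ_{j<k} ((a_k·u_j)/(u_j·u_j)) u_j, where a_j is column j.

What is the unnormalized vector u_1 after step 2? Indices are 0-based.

Step 1: u_0 = a_0 = (-3, -3, -2).
Step 2: u_1 = a_1 − (5/11)·u_0 = (-7/11, -29/11, 54/11).

u_1 = (-7/11, -29/11, 54/11)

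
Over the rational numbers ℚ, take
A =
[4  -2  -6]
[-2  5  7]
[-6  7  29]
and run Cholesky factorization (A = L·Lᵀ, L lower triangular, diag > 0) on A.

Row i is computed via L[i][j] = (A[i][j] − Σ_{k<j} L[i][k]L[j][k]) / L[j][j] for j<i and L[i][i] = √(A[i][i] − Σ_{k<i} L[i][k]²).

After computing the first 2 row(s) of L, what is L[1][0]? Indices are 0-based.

L[1][0] = -1

Step 1: L[0][0] = √(4) = 2.
  L[1][0] = (-2) / L[0][0] = -1.
Step 2: L[1][1] = √(4) = 2.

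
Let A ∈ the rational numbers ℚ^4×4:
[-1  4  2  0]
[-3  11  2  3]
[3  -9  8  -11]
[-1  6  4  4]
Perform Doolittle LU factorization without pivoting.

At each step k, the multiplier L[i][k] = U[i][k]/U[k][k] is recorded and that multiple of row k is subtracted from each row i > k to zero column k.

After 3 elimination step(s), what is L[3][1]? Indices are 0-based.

[col 0] pivot -1
  R1 -= 3*R0 → (0, -1, -4, 3)  (L[1][0] := 3)
  R2 -= -3*R0 → (0, 3, 14, -11)  (L[2][0] := -3)
  R3 -= 1*R0 → (0, 2, 2, 4)  (L[3][0] := 1)
[col 1] pivot -1
  R2 -= -3*R1 → (0, 0, 2, -2)  (L[2][1] := -3)
  R3 -= -2*R1 → (0, 0, -6, 10)  (L[3][1] := -2)
[col 2] pivot 2
  R3 -= -3*R2 → (0, 0, 0, 4)  (L[3][2] := -3)

L[3][1] = -2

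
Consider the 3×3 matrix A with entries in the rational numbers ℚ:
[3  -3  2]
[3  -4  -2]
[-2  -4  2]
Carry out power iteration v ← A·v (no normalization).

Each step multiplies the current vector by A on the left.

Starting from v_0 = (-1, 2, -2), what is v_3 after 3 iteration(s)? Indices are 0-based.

v_3 = (-73, -218, 108)

v_0 = (-1, 2, -2).
v_1 = A·v_0 = (-13, -7, -10).
v_2 = A·v_1 = (-38, 9, 34).
v_3 = A·v_2 = (-73, -218, 108).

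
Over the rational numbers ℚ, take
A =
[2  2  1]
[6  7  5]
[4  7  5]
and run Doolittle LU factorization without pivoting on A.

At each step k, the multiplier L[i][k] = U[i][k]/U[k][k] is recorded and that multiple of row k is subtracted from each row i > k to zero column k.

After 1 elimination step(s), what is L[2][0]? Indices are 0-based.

L[2][0] = 2

[col 0] pivot 2
  R1 -= 3*R0 → (0, 1, 2)  (L[1][0] := 3)
  R2 -= 2*R0 → (0, 3, 3)  (L[2][0] := 2)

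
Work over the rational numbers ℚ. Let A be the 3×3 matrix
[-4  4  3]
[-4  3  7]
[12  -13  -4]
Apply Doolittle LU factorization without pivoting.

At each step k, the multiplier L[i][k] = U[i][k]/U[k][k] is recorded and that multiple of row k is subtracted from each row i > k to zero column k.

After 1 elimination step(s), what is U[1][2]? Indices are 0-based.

U[1][2] = 4

k=0: U[0][0]=-4
  eliminate (1,0): mult=1, new row 1: (0, -1, 4); set L[1][0]=1
  eliminate (2,0): mult=-3, new row 2: (0, -1, 5); set L[2][0]=-3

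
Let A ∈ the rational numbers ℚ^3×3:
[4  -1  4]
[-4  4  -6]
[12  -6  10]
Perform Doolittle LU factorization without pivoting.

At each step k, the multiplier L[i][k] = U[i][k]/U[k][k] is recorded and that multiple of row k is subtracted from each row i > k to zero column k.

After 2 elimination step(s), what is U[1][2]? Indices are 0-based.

U[1][2] = -2

[col 0] pivot 4
  R1 -= -1*R0 → (0, 3, -2)  (L[1][0] := -1)
  R2 -= 3*R0 → (0, -3, -2)  (L[2][0] := 3)
[col 1] pivot 3
  R2 -= -1*R1 → (0, 0, -4)  (L[2][1] := -1)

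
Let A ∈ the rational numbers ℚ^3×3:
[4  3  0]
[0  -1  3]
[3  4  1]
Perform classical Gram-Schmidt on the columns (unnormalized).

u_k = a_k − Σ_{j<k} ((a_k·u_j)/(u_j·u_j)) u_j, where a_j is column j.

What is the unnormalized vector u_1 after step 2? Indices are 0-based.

Step 1: u_0 = a_0 = (4, 0, 3).
Step 2: u_1 = a_1 − (24/25)·u_0 = (-21/25, -1, 28/25).

u_1 = (-21/25, -1, 28/25)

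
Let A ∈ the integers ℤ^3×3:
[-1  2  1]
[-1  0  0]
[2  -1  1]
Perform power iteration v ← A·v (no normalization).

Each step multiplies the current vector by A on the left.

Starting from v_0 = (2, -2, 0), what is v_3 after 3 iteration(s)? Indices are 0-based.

v_0 = (2, -2, 0).
v_1 = A·v_0 = (-6, -2, 6).
v_2 = A·v_1 = (8, 6, -4).
v_3 = A·v_2 = (0, -8, 6).

v_3 = (0, -8, 6)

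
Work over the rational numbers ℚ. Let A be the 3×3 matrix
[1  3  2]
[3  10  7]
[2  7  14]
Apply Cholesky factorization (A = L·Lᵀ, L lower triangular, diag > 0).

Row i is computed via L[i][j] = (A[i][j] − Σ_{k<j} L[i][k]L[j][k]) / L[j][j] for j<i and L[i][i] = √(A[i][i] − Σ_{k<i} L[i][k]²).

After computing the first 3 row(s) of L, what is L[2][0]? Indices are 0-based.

L[2][0] = 2

Step 1: L[0][0] = √(1) = 1.
  L[1][0] = (3) / L[0][0] = 3.
Step 2: L[1][1] = √(1) = 1.
  L[2][0] = (2) / L[0][0] = 2.
  L[2][1] = (1) / L[1][1] = 1.
Step 3: L[2][2] = √(9) = 3.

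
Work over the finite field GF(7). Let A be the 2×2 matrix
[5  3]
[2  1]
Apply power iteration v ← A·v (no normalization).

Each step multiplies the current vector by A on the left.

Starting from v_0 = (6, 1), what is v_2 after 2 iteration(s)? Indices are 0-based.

v_2 = (1, 2)

v_0 = (6, 1).
v_1 = A·v_0 = (5, 6).
v_2 = A·v_1 = (1, 2).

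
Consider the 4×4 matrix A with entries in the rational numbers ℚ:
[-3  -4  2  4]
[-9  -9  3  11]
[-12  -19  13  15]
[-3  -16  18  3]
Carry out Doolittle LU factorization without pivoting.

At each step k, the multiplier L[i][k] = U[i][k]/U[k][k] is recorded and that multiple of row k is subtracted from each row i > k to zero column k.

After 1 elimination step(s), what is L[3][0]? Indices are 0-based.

L[3][0] = 1

[col 0] pivot -3
  R1 -= 3*R0 → (0, 3, -3, -1)  (L[1][0] := 3)
  R2 -= 4*R0 → (0, -3, 5, -1)  (L[2][0] := 4)
  R3 -= 1*R0 → (0, -12, 16, -1)  (L[3][0] := 1)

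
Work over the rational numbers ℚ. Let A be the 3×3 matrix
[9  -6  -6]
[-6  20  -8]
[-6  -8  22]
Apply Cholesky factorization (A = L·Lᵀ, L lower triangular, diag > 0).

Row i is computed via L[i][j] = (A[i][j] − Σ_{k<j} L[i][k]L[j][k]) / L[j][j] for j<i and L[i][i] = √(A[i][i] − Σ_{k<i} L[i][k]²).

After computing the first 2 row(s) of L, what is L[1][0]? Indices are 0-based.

L[1][0] = -2

Step 1: L[0][0] = √(9) = 3.
  L[1][0] = (-6) / L[0][0] = -2.
Step 2: L[1][1] = √(16) = 4.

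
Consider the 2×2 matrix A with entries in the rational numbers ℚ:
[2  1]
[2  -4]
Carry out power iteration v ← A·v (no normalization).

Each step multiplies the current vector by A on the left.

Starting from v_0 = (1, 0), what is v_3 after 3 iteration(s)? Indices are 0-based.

v_0 = (1, 0).
v_1 = A·v_0 = (2, 2).
v_2 = A·v_1 = (6, -4).
v_3 = A·v_2 = (8, 28).

v_3 = (8, 28)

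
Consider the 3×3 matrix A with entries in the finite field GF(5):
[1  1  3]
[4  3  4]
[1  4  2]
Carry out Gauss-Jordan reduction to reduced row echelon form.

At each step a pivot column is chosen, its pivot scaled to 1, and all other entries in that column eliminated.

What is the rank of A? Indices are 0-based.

step 1: normalize row 0 (÷1) = (1, 1, 3)
  row 1: subtract 4×row0 = (0, 4, 2)
  row 2: subtract 1×row0 = (0, 3, 4)
step 2: normalize row 1 (÷4) = (0, 1, 3)
  row 0: subtract 1×row1 = (1, 0, 0)
  row 2: subtract 3×row1 = (0, 0, 0)
skip col 2 (zero from row 2)

rank = 2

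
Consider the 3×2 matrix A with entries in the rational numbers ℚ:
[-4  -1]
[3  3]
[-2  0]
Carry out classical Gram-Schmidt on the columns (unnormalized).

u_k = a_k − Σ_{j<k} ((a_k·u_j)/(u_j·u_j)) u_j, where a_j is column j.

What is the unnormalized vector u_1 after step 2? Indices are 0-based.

u_1 = (23/29, 48/29, 26/29)

Step 1: u_0 = a_0 = (-4, 3, -2).
Step 2: u_1 = a_1 − (13/29)·u_0 = (23/29, 48/29, 26/29).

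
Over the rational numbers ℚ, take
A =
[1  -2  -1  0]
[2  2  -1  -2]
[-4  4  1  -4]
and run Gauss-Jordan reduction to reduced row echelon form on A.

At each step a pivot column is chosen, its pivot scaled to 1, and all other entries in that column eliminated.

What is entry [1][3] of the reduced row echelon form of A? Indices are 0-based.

M[1][3] = -5/7

pivot(0,0)=1: scale R0 → (1, -2, -1, 0)
  clear (1,0): R1 −= (2)R0 → (0, 6, 1, -2)
  clear (2,0): R2 −= (-4)R0 → (0, -4, -3, -4)
pivot(1,1)=6: scale R1 → (0, 1, 1/6, -1/3)
  clear (0,1): R0 −= (-2)R1 → (1, 0, -2/3, -2/3)
  clear (2,1): R2 −= (-4)R1 → (0, 0, -7/3, -16/3)
pivot(2,2)=-7/3: scale R2 → (0, 0, 1, 16/7)
  clear (0,2): R0 −= (-2/3)R2 → (1, 0, 0, 6/7)
  clear (1,2): R1 −= (1/6)R2 → (0, 1, 0, -5/7)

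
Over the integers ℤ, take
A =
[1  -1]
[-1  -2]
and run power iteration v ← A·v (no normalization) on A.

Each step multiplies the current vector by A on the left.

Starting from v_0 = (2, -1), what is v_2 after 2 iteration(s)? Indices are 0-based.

v_2 = (3, -3)

v_0 = (2, -1).
v_1 = A·v_0 = (3, 0).
v_2 = A·v_1 = (3, -3).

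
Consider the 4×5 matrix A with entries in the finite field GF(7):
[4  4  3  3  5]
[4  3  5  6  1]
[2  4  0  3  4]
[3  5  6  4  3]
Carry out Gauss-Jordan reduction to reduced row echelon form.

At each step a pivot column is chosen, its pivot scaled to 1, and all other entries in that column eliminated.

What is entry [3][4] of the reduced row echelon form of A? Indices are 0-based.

M[3][4] = 5

[1] R0 /= 4  ⇒  (1, 1, 6, 6, 3)
     R1 -= 4·R0  ⇒  (0, 6, 2, 3, 3)
     R2 -= 2·R0  ⇒  (0, 2, 2, 5, 5)
     R3 -= 3·R0  ⇒  (0, 2, 2, 0, 1)
[2] R1 /= 6  ⇒  (0, 1, 5, 4, 4)
     R0 -= 1·R1  ⇒  (1, 0, 1, 2, 6)
     R2 -= 2·R1  ⇒  (0, 0, 6, 4, 4)
     R3 -= 2·R1  ⇒  (0, 0, 6, 6, 0)
[3] R2 /= 6  ⇒  (0, 0, 1, 3, 3)
     R0 -= 1·R2  ⇒  (1, 0, 0, 6, 3)
     R1 -= 5·R2  ⇒  (0, 1, 0, 3, 3)
     R3 -= 6·R2  ⇒  (0, 0, 0, 2, 3)
[4] R3 /= 2  ⇒  (0, 0, 0, 1, 5)
     R0 -= 6·R3  ⇒  (1, 0, 0, 0, 1)
     R1 -= 3·R3  ⇒  (0, 1, 0, 0, 2)
     R2 -= 3·R3  ⇒  (0, 0, 1, 0, 2)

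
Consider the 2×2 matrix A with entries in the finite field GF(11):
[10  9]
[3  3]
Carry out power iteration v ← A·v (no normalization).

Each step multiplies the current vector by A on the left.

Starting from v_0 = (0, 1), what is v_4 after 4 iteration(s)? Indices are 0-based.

v_0 = (0, 1).
v_1 = A·v_0 = (9, 3).
v_2 = A·v_1 = (7, 3).
v_3 = A·v_2 = (9, 8).
v_4 = A·v_3 = (8, 7).

v_4 = (8, 7)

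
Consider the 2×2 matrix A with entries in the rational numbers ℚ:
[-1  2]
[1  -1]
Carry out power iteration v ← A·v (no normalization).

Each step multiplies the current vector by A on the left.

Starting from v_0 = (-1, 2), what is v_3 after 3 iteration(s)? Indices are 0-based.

v_0 = (-1, 2).
v_1 = A·v_0 = (5, -3).
v_2 = A·v_1 = (-11, 8).
v_3 = A·v_2 = (27, -19).

v_3 = (27, -19)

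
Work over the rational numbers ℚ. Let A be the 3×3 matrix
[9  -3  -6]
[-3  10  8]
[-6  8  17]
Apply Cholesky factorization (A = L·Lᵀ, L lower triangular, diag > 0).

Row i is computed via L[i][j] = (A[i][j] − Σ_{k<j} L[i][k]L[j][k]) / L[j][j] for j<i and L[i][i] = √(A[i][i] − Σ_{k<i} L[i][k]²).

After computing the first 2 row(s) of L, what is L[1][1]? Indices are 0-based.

L[1][1] = 3

Step 1: L[0][0] = √(9) = 3.
  L[1][0] = (-3) / L[0][0] = -1.
Step 2: L[1][1] = √(9) = 3.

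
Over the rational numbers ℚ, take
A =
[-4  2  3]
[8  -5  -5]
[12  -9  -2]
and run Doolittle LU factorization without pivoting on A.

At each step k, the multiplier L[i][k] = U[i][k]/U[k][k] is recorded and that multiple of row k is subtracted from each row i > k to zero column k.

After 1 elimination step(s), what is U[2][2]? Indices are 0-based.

U[2][2] = 7

k=0: U[0][0]=-4
  eliminate (1,0): mult=-2, new row 1: (0, -1, 1); set L[1][0]=-2
  eliminate (2,0): mult=-3, new row 2: (0, -3, 7); set L[2][0]=-3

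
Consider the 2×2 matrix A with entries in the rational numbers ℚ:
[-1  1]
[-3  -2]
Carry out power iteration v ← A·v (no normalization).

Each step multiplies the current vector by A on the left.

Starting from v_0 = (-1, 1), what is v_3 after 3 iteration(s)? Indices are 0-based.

v_0 = (-1, 1).
v_1 = A·v_0 = (2, 1).
v_2 = A·v_1 = (-1, -8).
v_3 = A·v_2 = (-7, 19).

v_3 = (-7, 19)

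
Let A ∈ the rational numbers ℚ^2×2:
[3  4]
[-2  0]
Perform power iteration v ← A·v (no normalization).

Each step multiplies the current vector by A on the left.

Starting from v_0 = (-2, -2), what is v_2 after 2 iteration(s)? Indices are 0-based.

v_2 = (-26, 28)

v_0 = (-2, -2).
v_1 = A·v_0 = (-14, 4).
v_2 = A·v_1 = (-26, 28).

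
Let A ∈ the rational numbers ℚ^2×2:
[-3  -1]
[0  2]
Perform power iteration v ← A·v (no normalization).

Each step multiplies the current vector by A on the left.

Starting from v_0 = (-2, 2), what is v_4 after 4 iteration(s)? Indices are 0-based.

v_4 = (-136, 32)

v_0 = (-2, 2).
v_1 = A·v_0 = (4, 4).
v_2 = A·v_1 = (-16, 8).
v_3 = A·v_2 = (40, 16).
v_4 = A·v_3 = (-136, 32).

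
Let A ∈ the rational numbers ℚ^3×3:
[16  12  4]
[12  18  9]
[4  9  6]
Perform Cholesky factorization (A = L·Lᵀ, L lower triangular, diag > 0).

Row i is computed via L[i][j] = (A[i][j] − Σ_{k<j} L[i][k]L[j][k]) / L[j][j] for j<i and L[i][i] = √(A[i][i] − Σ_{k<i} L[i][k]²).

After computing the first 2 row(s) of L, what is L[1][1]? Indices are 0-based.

L[1][1] = 3

Step 1: L[0][0] = √(16) = 4.
  L[1][0] = (12) / L[0][0] = 3.
Step 2: L[1][1] = √(9) = 3.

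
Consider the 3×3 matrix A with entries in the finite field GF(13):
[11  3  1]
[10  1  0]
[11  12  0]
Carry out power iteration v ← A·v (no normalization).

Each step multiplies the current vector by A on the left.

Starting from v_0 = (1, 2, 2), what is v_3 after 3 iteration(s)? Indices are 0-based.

v_0 = (1, 2, 2).
v_1 = A·v_0 = (6, 12, 9).
v_2 = A·v_1 = (7, 7, 2).
v_3 = A·v_2 = (9, 12, 5).

v_3 = (9, 12, 5)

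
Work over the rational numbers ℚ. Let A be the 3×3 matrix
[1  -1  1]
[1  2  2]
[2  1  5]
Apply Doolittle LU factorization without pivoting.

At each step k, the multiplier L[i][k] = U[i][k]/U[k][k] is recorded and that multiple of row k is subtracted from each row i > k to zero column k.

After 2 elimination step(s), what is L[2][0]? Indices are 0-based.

[col 0] pivot 1
  R1 -= 1*R0 → (0, 3, 1)  (L[1][0] := 1)
  R2 -= 2*R0 → (0, 3, 3)  (L[2][0] := 2)
[col 1] pivot 3
  R2 -= 1*R1 → (0, 0, 2)  (L[2][1] := 1)

L[2][0] = 2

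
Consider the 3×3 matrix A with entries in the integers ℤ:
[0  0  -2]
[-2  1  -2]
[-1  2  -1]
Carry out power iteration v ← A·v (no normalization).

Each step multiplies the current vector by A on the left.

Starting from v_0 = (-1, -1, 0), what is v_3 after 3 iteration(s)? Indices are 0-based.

v_0 = (-1, -1, 0).
v_1 = A·v_0 = (0, 1, -1).
v_2 = A·v_1 = (2, 3, 3).
v_3 = A·v_2 = (-6, -7, 1).

v_3 = (-6, -7, 1)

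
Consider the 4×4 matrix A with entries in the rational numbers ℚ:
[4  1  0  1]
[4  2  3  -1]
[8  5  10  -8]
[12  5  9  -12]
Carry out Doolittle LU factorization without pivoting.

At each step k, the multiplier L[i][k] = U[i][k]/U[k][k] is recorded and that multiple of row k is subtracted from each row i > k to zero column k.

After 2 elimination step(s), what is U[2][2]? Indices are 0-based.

Step 1: pivot at (0,0) is 4.
  row1 ← row1 − (1)·row0  ⇒  L[1][0]=1, U row1=(0, 1, 3, -2)
  row2 ← row2 − (2)·row0  ⇒  L[2][0]=2, U row2=(0, 3, 10, -10)
  row3 ← row3 − (3)·row0  ⇒  L[3][0]=3, U row3=(0, 2, 9, -15)
Step 2: pivot at (1,1) is 1.
  row2 ← row2 − (3)·row1  ⇒  L[2][1]=3, U row2=(0, 0, 1, -4)
  row3 ← row3 − (2)·row1  ⇒  L[3][1]=2, U row3=(0, 0, 3, -11)

U[2][2] = 1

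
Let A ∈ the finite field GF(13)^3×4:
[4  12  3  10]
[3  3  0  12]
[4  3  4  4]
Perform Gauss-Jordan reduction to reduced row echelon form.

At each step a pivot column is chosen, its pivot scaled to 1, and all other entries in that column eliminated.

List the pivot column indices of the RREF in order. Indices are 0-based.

[1] R0 /= 4  ⇒  (1, 3, 4, 9)
     R1 -= 3·R0  ⇒  (0, 7, 1, 11)
     R2 -= 4·R0  ⇒  (0, 4, 1, 7)
[2] R1 /= 7  ⇒  (0, 1, 2, 9)
     R0 -= 3·R1  ⇒  (1, 0, 11, 8)
     R2 -= 4·R1  ⇒  (0, 0, 6, 10)
[3] R2 /= 6  ⇒  (0, 0, 1, 6)
     R0 -= 11·R2  ⇒  (1, 0, 0, 7)
     R1 -= 2·R2  ⇒  (0, 1, 0, 10)

pivot columns: 0, 1, 2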